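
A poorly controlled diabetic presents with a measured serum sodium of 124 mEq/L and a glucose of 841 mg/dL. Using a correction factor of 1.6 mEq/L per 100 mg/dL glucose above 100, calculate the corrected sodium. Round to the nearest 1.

Corrected Na = measured Na + 1.6 · (glucose − 100)/100
= 124 + 1.6 · (841 − 100)/100
= 124 + 11.9
= 135.9 mEq/L

136 mEq/L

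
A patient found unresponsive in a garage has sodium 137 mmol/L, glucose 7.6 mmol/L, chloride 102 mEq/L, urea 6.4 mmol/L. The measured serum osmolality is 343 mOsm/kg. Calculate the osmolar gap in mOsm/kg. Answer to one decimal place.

55.0 mOsm/kg

Calculated osmolality = 2·Na + glucose + urea
= 2·137 + 7.6 + 6.4
= 274 + 7.60 + 6.40
= 288 mOsm/kg ≈ 288.0 mOsm/kg
Osmolar gap = measured − calculated = 343 − 288.0 = 55.0 mOsm/kg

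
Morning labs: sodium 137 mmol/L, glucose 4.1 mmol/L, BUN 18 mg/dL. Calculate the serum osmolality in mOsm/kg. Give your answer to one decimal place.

284.5 mOsm/kg

Calculated osmolality = 2·Na + glucose + BUN/2.8
= 2·137 + 4.1 + 18/2.8
= 274 + 4.10 + 6.43
= 284.53 mOsm/kg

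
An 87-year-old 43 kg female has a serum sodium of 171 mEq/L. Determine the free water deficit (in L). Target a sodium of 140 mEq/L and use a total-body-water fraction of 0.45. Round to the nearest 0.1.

4.3 L

TBW = 0.45 · 43 = 19.35 L
Free water deficit = TBW · (Na/140 − 1)
= 19.35 · (171/140 − 1)
= 19.35 · 0.2214
= 4.28 L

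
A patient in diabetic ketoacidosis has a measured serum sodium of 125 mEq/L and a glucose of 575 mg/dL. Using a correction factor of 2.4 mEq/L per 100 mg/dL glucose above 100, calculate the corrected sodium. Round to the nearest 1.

Corrected Na = measured Na + 2.4 · (glucose − 100)/100
= 125 + 2.4 · (575 − 100)/100
= 125 + 11.4
= 136.4 mEq/L

136 mEq/L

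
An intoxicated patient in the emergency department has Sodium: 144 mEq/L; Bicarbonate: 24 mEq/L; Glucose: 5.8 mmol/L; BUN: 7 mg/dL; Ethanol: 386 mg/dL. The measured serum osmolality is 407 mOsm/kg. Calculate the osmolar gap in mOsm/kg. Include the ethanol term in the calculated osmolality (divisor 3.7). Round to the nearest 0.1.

Calculated osmolality = 2·Na + glucose + BUN/2.8 + ethanol/3.7
= 2·144 + 5.8 + 7/2.8 + 386/3.7
= 288 + 5.80 + 2.50 + 104.32
= 400.62 mOsm/kg ≈ 400.6 mOsm/kg
Osmolar gap = measured − calculated = 407 − 400.6 = 6.4 mOsm/kg

6.4 mOsm/kg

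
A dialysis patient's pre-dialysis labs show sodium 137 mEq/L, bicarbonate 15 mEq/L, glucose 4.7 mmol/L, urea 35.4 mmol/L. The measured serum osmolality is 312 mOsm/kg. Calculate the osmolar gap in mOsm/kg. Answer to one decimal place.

-2.1 mOsm/kg

Calculated osmolality = 2·Na + glucose + urea
= 2·137 + 4.7 + 35.4
= 274 + 4.70 + 35.40
= 314.1 mOsm/kg ≈ 314.1 mOsm/kg
Osmolar gap = measured − calculated = 312 − 314.1 = -2.1 mOsm/kg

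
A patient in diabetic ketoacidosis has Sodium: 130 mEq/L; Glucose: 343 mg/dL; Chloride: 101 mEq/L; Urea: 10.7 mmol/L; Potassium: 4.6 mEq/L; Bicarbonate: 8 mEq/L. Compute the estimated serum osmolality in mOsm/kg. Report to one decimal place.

Calculated osmolality = 2·Na + glucose/18 + urea
= 2·130 + 343/18 + 10.7
= 260 + 19.06 + 10.70
= 289.76 mOsm/kg

289.8 mOsm/kg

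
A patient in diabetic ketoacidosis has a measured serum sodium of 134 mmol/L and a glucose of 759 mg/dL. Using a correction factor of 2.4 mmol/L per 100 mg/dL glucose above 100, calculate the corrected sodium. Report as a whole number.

150 mmol/L

Corrected Na = measured Na + 2.4 · (glucose − 100)/100
= 134 + 2.4 · (759 − 100)/100
= 134 + 15.8
= 149.8 mmol/L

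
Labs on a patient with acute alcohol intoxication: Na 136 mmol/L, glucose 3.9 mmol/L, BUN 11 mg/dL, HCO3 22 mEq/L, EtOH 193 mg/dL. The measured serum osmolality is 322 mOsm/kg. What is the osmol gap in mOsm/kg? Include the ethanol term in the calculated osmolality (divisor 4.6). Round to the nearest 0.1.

0.2 mOsm/kg

Calculated osmolality = 2·Na + glucose + BUN/2.8 + ethanol/4.6
= 2·136 + 3.9 + 11/2.8 + 193/4.6
= 272 + 3.90 + 3.93 + 41.96
= 321.79 mOsm/kg ≈ 321.8 mOsm/kg
Osmolar gap = measured − calculated = 322 − 321.8 = 0.2 mOsm/kg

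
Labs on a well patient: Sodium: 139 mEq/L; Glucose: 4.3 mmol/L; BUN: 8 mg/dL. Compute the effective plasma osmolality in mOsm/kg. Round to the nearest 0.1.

282.3 mOsm/kg

Effective osmolality excludes urea (freely permeant across cell membranes):
2·Na + glucose
= 2·139 + 4.3
= 278 + 4.3
= 282.3 mOsm/kg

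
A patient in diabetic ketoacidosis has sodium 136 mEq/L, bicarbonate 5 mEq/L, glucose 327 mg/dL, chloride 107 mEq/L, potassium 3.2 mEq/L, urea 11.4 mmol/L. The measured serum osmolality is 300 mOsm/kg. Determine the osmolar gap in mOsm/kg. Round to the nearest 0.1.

Calculated osmolality = 2·Na + glucose/18 + urea
= 2·136 + 327/18 + 11.4
= 272 + 18.17 + 11.40
= 301.57 mOsm/kg ≈ 301.6 mOsm/kg
Osmolar gap = measured − calculated = 300 − 301.6 = -1.6 mOsm/kg

-1.6 mOsm/kg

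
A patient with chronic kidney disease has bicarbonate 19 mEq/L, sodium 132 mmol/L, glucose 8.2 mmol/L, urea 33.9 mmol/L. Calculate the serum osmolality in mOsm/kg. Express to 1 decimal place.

306.1 mOsm/kg

Calculated osmolality = 2·Na + glucose + urea
= 2·132 + 8.2 + 33.9
= 264 + 8.20 + 33.90
= 306.1 mOsm/kg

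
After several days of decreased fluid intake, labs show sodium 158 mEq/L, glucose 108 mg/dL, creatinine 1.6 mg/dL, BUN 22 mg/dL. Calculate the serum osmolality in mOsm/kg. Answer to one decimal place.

Calculated osmolality = 2·Na + glucose/18 + BUN/2.8
= 2·158 + 108/18 + 22/2.8
= 316 + 6 + 7.86
= 329.86 mOsm/kg

329.9 mOsm/kg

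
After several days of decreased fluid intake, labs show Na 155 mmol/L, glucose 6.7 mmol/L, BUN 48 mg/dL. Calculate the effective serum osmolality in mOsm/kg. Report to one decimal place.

316.7 mOsm/kg

Effective osmolality excludes urea (freely permeant across cell membranes):
2·Na + glucose
= 2·155 + 6.7
= 310 + 6.7
= 316.7 mOsm/kg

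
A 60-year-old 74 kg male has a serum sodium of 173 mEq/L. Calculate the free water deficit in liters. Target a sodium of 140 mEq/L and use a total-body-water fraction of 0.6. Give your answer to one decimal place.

TBW = 0.6 · 74 = 44.4 L
Free water deficit = TBW · (Na/140 − 1)
= 44.4 · (173/140 − 1)
= 44.4 · 0.2357
= 10.47 L

10.5 L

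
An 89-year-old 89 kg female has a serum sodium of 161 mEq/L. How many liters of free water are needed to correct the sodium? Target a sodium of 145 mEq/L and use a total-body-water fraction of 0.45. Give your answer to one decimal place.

TBW = 0.45 · 89 = 40.05 L
Free water deficit = TBW · (Na/145 − 1)
= 40.05 · (161/145 − 1)
= 40.05 · 0.1103
= 4.42 L

4.4 L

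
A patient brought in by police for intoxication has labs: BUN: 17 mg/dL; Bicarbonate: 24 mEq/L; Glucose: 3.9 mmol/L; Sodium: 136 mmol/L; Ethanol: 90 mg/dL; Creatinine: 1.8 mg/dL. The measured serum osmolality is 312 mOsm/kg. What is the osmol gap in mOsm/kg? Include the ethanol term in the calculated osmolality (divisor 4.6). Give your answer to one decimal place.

10.5 mOsm/kg

Calculated osmolality = 2·Na + glucose + BUN/2.8 + ethanol/4.6
= 2·136 + 3.9 + 17/2.8 + 90/4.6
= 272 + 3.90 + 6.07 + 19.57
= 301.54 mOsm/kg ≈ 301.5 mOsm/kg
Osmolar gap = measured − calculated = 312 − 301.5 = 10.5 mOsm/kg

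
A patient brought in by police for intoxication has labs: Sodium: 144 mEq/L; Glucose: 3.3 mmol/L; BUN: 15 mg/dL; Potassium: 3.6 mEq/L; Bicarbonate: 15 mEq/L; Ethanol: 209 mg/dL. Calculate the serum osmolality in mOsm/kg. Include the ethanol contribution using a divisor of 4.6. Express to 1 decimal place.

Calculated osmolality = 2·Na + glucose + BUN/2.8 + ethanol/4.6
= 2·144 + 3.3 + 15/2.8 + 209/4.6
= 288 + 3.30 + 5.36 + 45.43
= 342.09 mOsm/kg

342.1 mOsm/kg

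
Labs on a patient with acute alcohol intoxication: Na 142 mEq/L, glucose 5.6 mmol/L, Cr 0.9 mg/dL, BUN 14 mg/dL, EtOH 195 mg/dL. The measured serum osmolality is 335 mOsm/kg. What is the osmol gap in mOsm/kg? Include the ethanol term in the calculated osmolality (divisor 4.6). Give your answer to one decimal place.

-2.0 mOsm/kg

Calculated osmolality = 2·Na + glucose + BUN/2.8 + ethanol/4.6
= 2·142 + 5.6 + 14/2.8 + 195/4.6
= 284 + 5.60 + 5 + 42.39
= 336.99 mOsm/kg ≈ 337.0 mOsm/kg
Osmolar gap = measured − calculated = 335 − 337.0 = -2.0 mOsm/kg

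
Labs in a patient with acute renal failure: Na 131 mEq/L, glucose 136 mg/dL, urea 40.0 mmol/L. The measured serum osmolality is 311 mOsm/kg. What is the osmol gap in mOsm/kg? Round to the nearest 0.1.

Calculated osmolality = 2·Na + glucose/18 + urea
= 2·131 + 136/18 + 40
= 262 + 7.56 + 40
= 309.56 mOsm/kg ≈ 309.6 mOsm/kg
Osmolar gap = measured − calculated = 311 − 309.6 = 1.4 mOsm/kg

1.4 mOsm/kg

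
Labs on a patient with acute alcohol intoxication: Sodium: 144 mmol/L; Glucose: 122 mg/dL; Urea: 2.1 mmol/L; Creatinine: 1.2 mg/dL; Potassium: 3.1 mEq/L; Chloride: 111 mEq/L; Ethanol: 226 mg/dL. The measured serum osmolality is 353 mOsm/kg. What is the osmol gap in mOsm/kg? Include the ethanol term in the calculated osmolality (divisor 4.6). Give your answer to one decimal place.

7.0 mOsm/kg

Calculated osmolality = 2·Na + glucose/18 + urea + ethanol/4.6
= 2·144 + 122/18 + 2.1 + 226/4.6
= 288 + 6.78 + 2.10 + 49.13
= 346.01 mOsm/kg ≈ 346.0 mOsm/kg
Osmolar gap = measured − calculated = 353 − 346.0 = 7.0 mOsm/kg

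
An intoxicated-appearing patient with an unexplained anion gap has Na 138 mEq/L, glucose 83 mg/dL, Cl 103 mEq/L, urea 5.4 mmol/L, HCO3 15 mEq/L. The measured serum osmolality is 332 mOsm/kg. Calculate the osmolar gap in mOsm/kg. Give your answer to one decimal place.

46.0 mOsm/kg

Calculated osmolality = 2·Na + glucose/18 + urea
= 2·138 + 83/18 + 5.4
= 276 + 4.61 + 5.40
= 286.01 mOsm/kg ≈ 286.0 mOsm/kg
Osmolar gap = measured − calculated = 332 − 286.0 = 46.0 mOsm/kg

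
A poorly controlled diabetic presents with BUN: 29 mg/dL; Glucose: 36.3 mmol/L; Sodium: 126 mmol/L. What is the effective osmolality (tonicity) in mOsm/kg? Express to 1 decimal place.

Effective osmolality excludes urea (freely permeant across cell membranes):
2·Na + glucose
= 2·126 + 36.3
= 252 + 36.3
= 288.3 mOsm/kg

288.3 mOsm/kg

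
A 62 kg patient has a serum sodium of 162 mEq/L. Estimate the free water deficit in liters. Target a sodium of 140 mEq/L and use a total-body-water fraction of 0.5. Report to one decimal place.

TBW = 0.5 · 62 = 31 L
Free water deficit = TBW · (Na/140 − 1)
= 31 · (162/140 − 1)
= 31 · 0.1571
= 4.87 L

4.9 L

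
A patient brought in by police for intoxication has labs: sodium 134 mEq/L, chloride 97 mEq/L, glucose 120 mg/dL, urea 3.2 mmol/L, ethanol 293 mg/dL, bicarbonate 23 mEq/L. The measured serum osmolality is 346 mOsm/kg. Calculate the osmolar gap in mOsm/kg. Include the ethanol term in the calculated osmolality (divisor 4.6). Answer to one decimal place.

4.4 mOsm/kg

Calculated osmolality = 2·Na + glucose/18 + urea + ethanol/4.6
= 2·134 + 120/18 + 3.2 + 293/4.6
= 268 + 6.67 + 3.20 + 63.70
= 341.57 mOsm/kg ≈ 341.6 mOsm/kg
Osmolar gap = measured − calculated = 346 − 341.6 = 4.4 mOsm/kg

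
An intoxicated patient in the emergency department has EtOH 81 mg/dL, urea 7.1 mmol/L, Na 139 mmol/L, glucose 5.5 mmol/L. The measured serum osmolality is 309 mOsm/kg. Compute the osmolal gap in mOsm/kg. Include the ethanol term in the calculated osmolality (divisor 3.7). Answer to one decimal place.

-3.5 mOsm/kg

Calculated osmolality = 2·Na + glucose + urea + ethanol/3.7
= 2·139 + 5.5 + 7.1 + 81/3.7
= 278 + 5.50 + 7.10 + 21.89
= 312.49 mOsm/kg ≈ 312.5 mOsm/kg
Osmolar gap = measured − calculated = 309 − 312.5 = -3.5 mOsm/kg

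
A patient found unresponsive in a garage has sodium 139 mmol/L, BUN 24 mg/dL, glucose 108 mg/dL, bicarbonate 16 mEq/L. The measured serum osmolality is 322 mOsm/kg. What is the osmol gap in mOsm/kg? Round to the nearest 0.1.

Calculated osmolality = 2·Na + glucose/18 + BUN/2.8
= 2·139 + 108/18 + 24/2.8
= 278 + 6 + 8.57
= 292.57 mOsm/kg ≈ 292.6 mOsm/kg
Osmolar gap = measured − calculated = 322 − 292.6 = 29.4 mOsm/kg

29.4 mOsm/kg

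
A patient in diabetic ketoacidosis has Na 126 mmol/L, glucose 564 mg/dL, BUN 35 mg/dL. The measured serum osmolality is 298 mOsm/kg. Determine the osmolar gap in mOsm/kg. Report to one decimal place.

Calculated osmolality = 2·Na + glucose/18 + BUN/2.8
= 2·126 + 564/18 + 35/2.8
= 252 + 31.33 + 12.50
= 295.83 mOsm/kg ≈ 295.8 mOsm/kg
Osmolar gap = measured − calculated = 298 − 295.8 = 2.2 mOsm/kg

2.2 mOsm/kg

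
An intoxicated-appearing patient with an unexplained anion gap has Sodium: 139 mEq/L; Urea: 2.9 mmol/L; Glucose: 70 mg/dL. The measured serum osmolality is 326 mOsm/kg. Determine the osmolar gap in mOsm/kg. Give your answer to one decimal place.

Calculated osmolality = 2·Na + glucose/18 + urea
= 2·139 + 70/18 + 2.9
= 278 + 3.89 + 2.90
= 284.79 mOsm/kg ≈ 284.8 mOsm/kg
Osmolar gap = measured − calculated = 326 − 284.8 = 41.2 mOsm/kg

41.2 mOsm/kg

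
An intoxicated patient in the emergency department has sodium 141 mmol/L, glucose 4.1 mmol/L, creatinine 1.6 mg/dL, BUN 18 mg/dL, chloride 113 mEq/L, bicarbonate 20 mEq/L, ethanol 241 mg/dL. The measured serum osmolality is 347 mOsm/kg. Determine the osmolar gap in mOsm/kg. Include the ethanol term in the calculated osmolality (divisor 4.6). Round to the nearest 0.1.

2.1 mOsm/kg

Calculated osmolality = 2·Na + glucose + BUN/2.8 + ethanol/4.6
= 2·141 + 4.1 + 18/2.8 + 241/4.6
= 282 + 4.10 + 6.43 + 52.39
= 344.92 mOsm/kg ≈ 344.9 mOsm/kg
Osmolar gap = measured − calculated = 347 − 344.9 = 2.1 mOsm/kg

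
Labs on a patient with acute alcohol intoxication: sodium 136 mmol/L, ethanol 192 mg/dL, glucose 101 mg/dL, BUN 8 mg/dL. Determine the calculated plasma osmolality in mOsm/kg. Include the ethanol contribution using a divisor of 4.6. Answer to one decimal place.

322.2 mOsm/kg

Calculated osmolality = 2·Na + glucose/18 + BUN/2.8 + ethanol/4.6
= 2·136 + 101/18 + 8/2.8 + 192/4.6
= 272 + 5.61 + 2.86 + 41.74
= 322.21 mOsm/kg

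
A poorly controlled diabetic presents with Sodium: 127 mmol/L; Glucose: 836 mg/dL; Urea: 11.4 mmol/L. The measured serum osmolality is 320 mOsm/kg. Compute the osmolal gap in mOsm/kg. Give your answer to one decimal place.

Calculated osmolality = 2·Na + glucose/18 + urea
= 2·127 + 836/18 + 11.4
= 254 + 46.44 + 11.40
= 311.84 mOsm/kg ≈ 311.8 mOsm/kg
Osmolar gap = measured − calculated = 320 − 311.8 = 8.2 mOsm/kg

8.2 mOsm/kg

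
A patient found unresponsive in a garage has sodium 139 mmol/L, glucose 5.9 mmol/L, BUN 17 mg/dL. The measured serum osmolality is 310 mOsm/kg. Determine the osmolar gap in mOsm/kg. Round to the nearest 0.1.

Calculated osmolality = 2·Na + glucose + BUN/2.8
= 2·139 + 5.9 + 17/2.8
= 278 + 5.90 + 6.07
= 289.97 mOsm/kg ≈ 290.0 mOsm/kg
Osmolar gap = measured − calculated = 310 − 290.0 = 20.0 mOsm/kg

20.0 mOsm/kg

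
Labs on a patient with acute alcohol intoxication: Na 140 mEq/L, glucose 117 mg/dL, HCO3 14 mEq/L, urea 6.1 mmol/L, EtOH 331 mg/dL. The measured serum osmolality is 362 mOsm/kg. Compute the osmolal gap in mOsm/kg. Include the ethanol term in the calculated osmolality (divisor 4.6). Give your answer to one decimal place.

-2.6 mOsm/kg

Calculated osmolality = 2·Na + glucose/18 + urea + ethanol/4.6
= 2·140 + 117/18 + 6.1 + 331/4.6
= 280 + 6.50 + 6.10 + 71.96
= 364.56 mOsm/kg ≈ 364.6 mOsm/kg
Osmolar gap = measured − calculated = 362 − 364.6 = -2.6 mOsm/kg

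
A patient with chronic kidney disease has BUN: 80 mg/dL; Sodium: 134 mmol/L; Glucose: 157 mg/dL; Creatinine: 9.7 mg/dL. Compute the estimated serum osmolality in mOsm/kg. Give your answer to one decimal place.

Calculated osmolality = 2·Na + glucose/18 + BUN/2.8
= 2·134 + 157/18 + 80/2.8
= 268 + 8.72 + 28.57
= 305.29 mOsm/kg

305.3 mOsm/kg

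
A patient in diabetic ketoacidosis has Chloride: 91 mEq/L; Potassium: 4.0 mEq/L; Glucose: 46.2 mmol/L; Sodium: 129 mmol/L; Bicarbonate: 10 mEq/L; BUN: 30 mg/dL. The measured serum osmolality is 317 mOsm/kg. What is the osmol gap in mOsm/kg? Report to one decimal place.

Calculated osmolality = 2·Na + glucose + BUN/2.8
= 2·129 + 46.2 + 30/2.8
= 258 + 46.20 + 10.71
= 314.91 mOsm/kg ≈ 314.9 mOsm/kg
Osmolar gap = measured − calculated = 317 − 314.9 = 2.1 mOsm/kg

2.1 mOsm/kg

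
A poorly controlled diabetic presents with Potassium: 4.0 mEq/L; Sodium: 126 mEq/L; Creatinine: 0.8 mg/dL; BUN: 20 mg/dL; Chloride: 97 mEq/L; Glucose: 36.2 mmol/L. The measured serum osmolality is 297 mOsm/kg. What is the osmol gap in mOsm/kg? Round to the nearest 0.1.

1.7 mOsm/kg

Calculated osmolality = 2·Na + glucose + BUN/2.8
= 2·126 + 36.2 + 20/2.8
= 252 + 36.20 + 7.14
= 295.34 mOsm/kg ≈ 295.3 mOsm/kg
Osmolar gap = measured − calculated = 297 − 295.3 = 1.7 mOsm/kg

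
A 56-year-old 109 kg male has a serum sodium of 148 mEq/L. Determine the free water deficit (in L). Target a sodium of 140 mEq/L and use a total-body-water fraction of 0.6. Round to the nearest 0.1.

TBW = 0.6 · 109 = 65.4 L
Free water deficit = TBW · (Na/140 − 1)
= 65.4 · (148/140 − 1)
= 65.4 · 0.0571
= 3.73 L

3.7 L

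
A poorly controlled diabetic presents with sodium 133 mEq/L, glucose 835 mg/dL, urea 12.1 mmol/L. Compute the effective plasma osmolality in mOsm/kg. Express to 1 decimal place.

312.4 mOsm/kg

Effective osmolality excludes urea (freely permeant across cell membranes):
2·Na + glucose/18
= 2·133 + 835/18
= 266 + 46.39
= 312.39 mOsm/kg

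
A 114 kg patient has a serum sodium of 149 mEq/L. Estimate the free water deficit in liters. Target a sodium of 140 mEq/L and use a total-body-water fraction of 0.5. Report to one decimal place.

TBW = 0.5 · 114 = 57 L
Free water deficit = TBW · (Na/140 − 1)
= 57 · (149/140 − 1)
= 57 · 0.0643
= 3.67 L

3.7 L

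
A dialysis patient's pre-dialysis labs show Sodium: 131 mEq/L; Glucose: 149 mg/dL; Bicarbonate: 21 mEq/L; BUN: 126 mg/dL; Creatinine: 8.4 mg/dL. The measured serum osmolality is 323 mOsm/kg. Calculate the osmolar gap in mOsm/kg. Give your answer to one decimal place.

7.7 mOsm/kg

Calculated osmolality = 2·Na + glucose/18 + BUN/2.8
= 2·131 + 149/18 + 126/2.8
= 262 + 8.28 + 45
= 315.28 mOsm/kg ≈ 315.3 mOsm/kg
Osmolar gap = measured − calculated = 323 − 315.3 = 7.7 mOsm/kg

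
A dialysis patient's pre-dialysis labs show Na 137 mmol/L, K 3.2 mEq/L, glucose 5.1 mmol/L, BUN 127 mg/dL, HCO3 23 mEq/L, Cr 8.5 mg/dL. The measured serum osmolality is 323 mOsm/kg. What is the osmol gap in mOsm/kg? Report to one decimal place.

Calculated osmolality = 2·Na + glucose + BUN/2.8
= 2·137 + 5.1 + 127/2.8
= 274 + 5.10 + 45.36
= 324.46 mOsm/kg ≈ 324.5 mOsm/kg
Osmolar gap = measured − calculated = 323 − 324.5 = -1.5 mOsm/kg

-1.5 mOsm/kg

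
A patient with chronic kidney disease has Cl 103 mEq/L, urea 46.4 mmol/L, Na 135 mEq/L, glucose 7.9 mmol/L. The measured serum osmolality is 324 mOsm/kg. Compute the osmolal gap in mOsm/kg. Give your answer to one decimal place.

-0.3 mOsm/kg

Calculated osmolality = 2·Na + glucose + urea
= 2·135 + 7.9 + 46.4
= 270 + 7.90 + 46.40
= 324.3 mOsm/kg ≈ 324.3 mOsm/kg
Osmolar gap = measured − calculated = 324 − 324.3 = -0.3 mOsm/kg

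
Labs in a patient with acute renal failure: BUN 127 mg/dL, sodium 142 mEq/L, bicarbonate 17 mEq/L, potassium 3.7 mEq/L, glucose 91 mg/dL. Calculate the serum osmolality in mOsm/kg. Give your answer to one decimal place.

334.4 mOsm/kg

Calculated osmolality = 2·Na + glucose/18 + BUN/2.8
= 2·142 + 91/18 + 127/2.8
= 284 + 5.06 + 45.36
= 334.42 mOsm/kg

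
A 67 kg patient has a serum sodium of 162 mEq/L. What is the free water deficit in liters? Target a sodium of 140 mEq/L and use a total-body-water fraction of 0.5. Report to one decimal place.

TBW = 0.5 · 67 = 33.5 L
Free water deficit = TBW · (Na/140 − 1)
= 33.5 · (162/140 − 1)
= 33.5 · 0.1571
= 5.26 L

5.3 L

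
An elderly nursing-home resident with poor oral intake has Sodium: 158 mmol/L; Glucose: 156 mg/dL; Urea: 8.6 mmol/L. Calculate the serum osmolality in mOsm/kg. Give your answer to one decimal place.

Calculated osmolality = 2·Na + glucose/18 + urea
= 2·158 + 156/18 + 8.6
= 316 + 8.67 + 8.60
= 333.27 mOsm/kg

333.3 mOsm/kg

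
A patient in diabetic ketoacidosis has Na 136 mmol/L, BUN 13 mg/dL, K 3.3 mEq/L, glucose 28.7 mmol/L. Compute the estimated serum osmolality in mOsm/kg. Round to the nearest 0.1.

Calculated osmolality = 2·Na + glucose + BUN/2.8
= 2·136 + 28.7 + 13/2.8
= 272 + 28.70 + 4.64
= 305.34 mOsm/kg

305.3 mOsm/kg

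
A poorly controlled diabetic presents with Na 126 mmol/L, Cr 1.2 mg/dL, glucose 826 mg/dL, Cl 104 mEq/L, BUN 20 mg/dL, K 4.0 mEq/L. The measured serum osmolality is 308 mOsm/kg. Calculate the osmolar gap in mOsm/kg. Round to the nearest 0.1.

Calculated osmolality = 2·Na + glucose/18 + BUN/2.8
= 2·126 + 826/18 + 20/2.8
= 252 + 45.89 + 7.14
= 305.03 mOsm/kg ≈ 305.0 mOsm/kg
Osmolar gap = measured − calculated = 308 − 305.0 = 3.0 mOsm/kg

3.0 mOsm/kg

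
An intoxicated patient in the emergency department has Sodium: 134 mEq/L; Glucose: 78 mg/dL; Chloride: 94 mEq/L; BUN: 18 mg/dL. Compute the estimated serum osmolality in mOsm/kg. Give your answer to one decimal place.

278.8 mOsm/kg

Calculated osmolality = 2·Na + glucose/18 + BUN/2.8
= 2·134 + 78/18 + 18/2.8
= 268 + 4.33 + 6.43
= 278.76 mOsm/kg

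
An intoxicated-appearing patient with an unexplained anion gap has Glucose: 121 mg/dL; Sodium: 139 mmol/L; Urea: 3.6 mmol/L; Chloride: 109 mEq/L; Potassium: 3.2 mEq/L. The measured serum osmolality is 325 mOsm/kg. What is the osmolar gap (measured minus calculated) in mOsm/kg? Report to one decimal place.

Calculated osmolality = 2·Na + glucose/18 + urea
= 2·139 + 121/18 + 3.6
= 278 + 6.72 + 3.60
= 288.32 mOsm/kg ≈ 288.3 mOsm/kg
Osmolar gap = measured − calculated = 325 − 288.3 = 36.7 mOsm/kg

36.7 mOsm/kg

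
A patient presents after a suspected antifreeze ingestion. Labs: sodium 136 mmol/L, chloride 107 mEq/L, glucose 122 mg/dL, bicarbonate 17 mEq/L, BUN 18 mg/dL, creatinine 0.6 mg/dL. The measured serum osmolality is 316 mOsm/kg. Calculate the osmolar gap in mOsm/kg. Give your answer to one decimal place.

Calculated osmolality = 2·Na + glucose/18 + BUN/2.8
= 2·136 + 122/18 + 18/2.8
= 272 + 6.78 + 6.43
= 285.21 mOsm/kg ≈ 285.2 mOsm/kg
Osmolar gap = measured − calculated = 316 − 285.2 = 30.8 mOsm/kg

30.8 mOsm/kg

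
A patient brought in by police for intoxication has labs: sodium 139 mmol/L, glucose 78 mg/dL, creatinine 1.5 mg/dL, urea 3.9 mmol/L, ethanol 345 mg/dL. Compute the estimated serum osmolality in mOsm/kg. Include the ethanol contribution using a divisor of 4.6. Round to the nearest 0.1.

Calculated osmolality = 2·Na + glucose/18 + urea + ethanol/4.6
= 2·139 + 78/18 + 3.9 + 345/4.6
= 278 + 4.33 + 3.90 + 75
= 361.23 mOsm/kg

361.2 mOsm/kg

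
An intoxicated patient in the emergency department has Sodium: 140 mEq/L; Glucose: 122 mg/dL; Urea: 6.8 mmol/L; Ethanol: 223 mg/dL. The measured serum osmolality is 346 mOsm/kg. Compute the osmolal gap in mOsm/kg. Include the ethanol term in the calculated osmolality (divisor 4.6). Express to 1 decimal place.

Calculated osmolality = 2·Na + glucose/18 + urea + ethanol/4.6
= 2·140 + 122/18 + 6.8 + 223/4.6
= 280 + 6.78 + 6.80 + 48.48
= 342.06 mOsm/kg ≈ 342.1 mOsm/kg
Osmolar gap = measured − calculated = 346 − 342.1 = 3.9 mOsm/kg

3.9 mOsm/kg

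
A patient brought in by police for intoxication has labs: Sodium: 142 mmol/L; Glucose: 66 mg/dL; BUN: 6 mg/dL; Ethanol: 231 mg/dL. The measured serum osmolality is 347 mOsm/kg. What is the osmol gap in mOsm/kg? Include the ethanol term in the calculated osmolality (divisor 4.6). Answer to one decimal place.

Calculated osmolality = 2·Na + glucose/18 + BUN/2.8 + ethanol/4.6
= 2·142 + 66/18 + 6/2.8 + 231/4.6
= 284 + 3.67 + 2.14 + 50.22
= 340.03 mOsm/kg ≈ 340.0 mOsm/kg
Osmolar gap = measured − calculated = 347 − 340.0 = 7.0 mOsm/kg

7.0 mOsm/kg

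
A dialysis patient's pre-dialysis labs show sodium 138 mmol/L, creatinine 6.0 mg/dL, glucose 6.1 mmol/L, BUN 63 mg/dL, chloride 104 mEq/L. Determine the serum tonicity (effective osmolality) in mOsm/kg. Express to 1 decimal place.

Effective osmolality excludes urea (freely permeant across cell membranes):
2·Na + glucose
= 2·138 + 6.1
= 276 + 6.1
= 282.1 mOsm/kg

282.1 mOsm/kg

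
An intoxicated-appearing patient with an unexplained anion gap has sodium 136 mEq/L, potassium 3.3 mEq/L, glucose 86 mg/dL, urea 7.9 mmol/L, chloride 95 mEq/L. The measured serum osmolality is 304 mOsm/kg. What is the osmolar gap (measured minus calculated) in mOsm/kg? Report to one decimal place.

Calculated osmolality = 2·Na + glucose/18 + urea
= 2·136 + 86/18 + 7.9
= 272 + 4.78 + 7.90
= 284.68 mOsm/kg ≈ 284.7 mOsm/kg
Osmolar gap = measured − calculated = 304 − 284.7 = 19.3 mOsm/kg

19.3 mOsm/kg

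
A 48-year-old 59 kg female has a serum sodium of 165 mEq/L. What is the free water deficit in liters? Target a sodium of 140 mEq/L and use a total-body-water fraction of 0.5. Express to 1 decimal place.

5.3 L

TBW = 0.5 · 59 = 29.5 L
Free water deficit = TBW · (Na/140 − 1)
= 29.5 · (165/140 − 1)
= 29.5 · 0.1786
= 5.27 L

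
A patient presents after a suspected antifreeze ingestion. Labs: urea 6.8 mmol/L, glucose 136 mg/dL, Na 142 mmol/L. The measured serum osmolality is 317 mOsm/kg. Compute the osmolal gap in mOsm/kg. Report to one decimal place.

18.6 mOsm/kg

Calculated osmolality = 2·Na + glucose/18 + urea
= 2·142 + 136/18 + 6.8
= 284 + 7.56 + 6.80
= 298.36 mOsm/kg ≈ 298.4 mOsm/kg
Osmolar gap = measured − calculated = 317 − 298.4 = 18.6 mOsm/kg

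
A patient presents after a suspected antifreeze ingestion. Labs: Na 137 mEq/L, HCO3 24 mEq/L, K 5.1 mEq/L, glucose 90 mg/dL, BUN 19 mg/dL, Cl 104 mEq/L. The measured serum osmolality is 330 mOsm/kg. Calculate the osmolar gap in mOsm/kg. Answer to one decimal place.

44.2 mOsm/kg

Calculated osmolality = 2·Na + glucose/18 + BUN/2.8
= 2·137 + 90/18 + 19/2.8
= 274 + 5 + 6.79
= 285.79 mOsm/kg ≈ 285.8 mOsm/kg
Osmolar gap = measured − calculated = 330 − 285.8 = 44.2 mOsm/kg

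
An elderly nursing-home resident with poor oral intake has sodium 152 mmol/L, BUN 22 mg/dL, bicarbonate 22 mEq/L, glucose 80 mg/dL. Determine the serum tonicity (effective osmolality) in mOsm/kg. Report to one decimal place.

Effective osmolality excludes urea (freely permeant across cell membranes):
2·Na + glucose/18
= 2·152 + 80/18
= 304 + 4.44
= 308.44 mOsm/kg

308.4 mOsm/kg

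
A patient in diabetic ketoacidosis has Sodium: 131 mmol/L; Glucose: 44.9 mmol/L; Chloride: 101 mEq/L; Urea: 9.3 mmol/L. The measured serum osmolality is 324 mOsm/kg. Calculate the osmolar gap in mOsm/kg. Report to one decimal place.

Calculated osmolality = 2·Na + glucose + urea
= 2·131 + 44.9 + 9.3
= 262 + 44.90 + 9.30
= 316.2 mOsm/kg ≈ 316.2 mOsm/kg
Osmolar gap = measured − calculated = 324 − 316.2 = 7.8 mOsm/kg

7.8 mOsm/kg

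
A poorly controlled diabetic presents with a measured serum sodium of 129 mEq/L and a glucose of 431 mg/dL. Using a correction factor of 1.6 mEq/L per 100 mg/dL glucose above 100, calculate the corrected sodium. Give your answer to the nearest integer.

Corrected Na = measured Na + 1.6 · (glucose − 100)/100
= 129 + 1.6 · (431 − 100)/100
= 129 + 5.3
= 134.3 mEq/L

134 mEq/L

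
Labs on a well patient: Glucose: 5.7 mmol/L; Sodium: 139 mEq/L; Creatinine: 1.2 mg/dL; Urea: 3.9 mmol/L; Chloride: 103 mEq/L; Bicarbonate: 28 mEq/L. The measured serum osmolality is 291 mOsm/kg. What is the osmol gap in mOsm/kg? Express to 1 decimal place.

Calculated osmolality = 2·Na + glucose + urea
= 2·139 + 5.7 + 3.9
= 278 + 5.70 + 3.90
= 287.6 mOsm/kg ≈ 287.6 mOsm/kg
Osmolar gap = measured − calculated = 291 − 287.6 = 3.4 mOsm/kg

3.4 mOsm/kg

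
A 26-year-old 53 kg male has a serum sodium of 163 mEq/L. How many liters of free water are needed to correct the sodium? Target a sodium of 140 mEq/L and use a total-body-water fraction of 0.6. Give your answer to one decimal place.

5.2 L

TBW = 0.6 · 53 = 31.8 L
Free water deficit = TBW · (Na/140 − 1)
= 31.8 · (163/140 − 1)
= 31.8 · 0.1643
= 5.22 L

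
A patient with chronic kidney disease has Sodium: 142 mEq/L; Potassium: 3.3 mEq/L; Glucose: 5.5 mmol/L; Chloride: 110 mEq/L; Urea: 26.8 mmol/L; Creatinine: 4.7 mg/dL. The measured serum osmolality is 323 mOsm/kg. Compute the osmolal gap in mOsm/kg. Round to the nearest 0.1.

Calculated osmolality = 2·Na + glucose + urea
= 2·142 + 5.5 + 26.8
= 284 + 5.50 + 26.80
= 316.3 mOsm/kg ≈ 316.3 mOsm/kg
Osmolar gap = measured − calculated = 323 − 316.3 = 6.7 mOsm/kg

6.7 mOsm/kg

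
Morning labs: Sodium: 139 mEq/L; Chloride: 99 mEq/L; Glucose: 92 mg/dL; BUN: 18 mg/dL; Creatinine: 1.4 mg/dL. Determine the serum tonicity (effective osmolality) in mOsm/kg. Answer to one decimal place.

Effective osmolality excludes urea (freely permeant across cell membranes):
2·Na + glucose/18
= 2·139 + 92/18
= 278 + 5.11
= 283.11 mOsm/kg

283.1 mOsm/kg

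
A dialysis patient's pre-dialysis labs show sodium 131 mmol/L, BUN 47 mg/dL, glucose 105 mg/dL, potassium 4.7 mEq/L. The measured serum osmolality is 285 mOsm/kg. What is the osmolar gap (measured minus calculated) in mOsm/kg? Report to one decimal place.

Calculated osmolality = 2·Na + glucose/18 + BUN/2.8
= 2·131 + 105/18 + 47/2.8
= 262 + 5.83 + 16.79
= 284.62 mOsm/kg ≈ 284.6 mOsm/kg
Osmolar gap = measured − calculated = 285 − 284.6 = 0.4 mOsm/kg

0.4 mOsm/kg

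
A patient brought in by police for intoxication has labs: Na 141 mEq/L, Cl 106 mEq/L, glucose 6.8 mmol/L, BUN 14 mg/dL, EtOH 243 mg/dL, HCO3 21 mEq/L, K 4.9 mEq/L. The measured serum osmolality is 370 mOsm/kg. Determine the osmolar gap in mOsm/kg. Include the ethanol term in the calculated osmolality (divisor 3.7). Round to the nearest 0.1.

10.5 mOsm/kg

Calculated osmolality = 2·Na + glucose + BUN/2.8 + ethanol/3.7
= 2·141 + 6.8 + 14/2.8 + 243/3.7
= 282 + 6.80 + 5 + 65.68
= 359.48 mOsm/kg ≈ 359.5 mOsm/kg
Osmolar gap = measured − calculated = 370 − 359.5 = 10.5 mOsm/kg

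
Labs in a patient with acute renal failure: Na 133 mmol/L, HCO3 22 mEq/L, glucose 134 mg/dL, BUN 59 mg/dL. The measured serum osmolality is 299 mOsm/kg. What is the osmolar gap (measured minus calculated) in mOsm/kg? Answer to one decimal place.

4.5 mOsm/kg

Calculated osmolality = 2·Na + glucose/18 + BUN/2.8
= 2·133 + 134/18 + 59/2.8
= 266 + 7.44 + 21.07
= 294.51 mOsm/kg ≈ 294.5 mOsm/kg
Osmolar gap = measured − calculated = 299 − 294.5 = 4.5 mOsm/kg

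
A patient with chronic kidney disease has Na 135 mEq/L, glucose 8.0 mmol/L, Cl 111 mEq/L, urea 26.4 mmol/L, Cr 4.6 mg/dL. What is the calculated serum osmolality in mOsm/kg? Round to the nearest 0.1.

304.4 mOsm/kg

Calculated osmolality = 2·Na + glucose + urea
= 2·135 + 8 + 26.4
= 270 + 8 + 26.40
= 304.4 mOsm/kg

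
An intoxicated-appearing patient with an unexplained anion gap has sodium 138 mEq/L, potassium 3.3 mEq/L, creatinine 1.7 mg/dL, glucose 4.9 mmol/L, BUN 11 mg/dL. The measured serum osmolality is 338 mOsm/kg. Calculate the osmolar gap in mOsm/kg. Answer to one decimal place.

53.2 mOsm/kg

Calculated osmolality = 2·Na + glucose + BUN/2.8
= 2·138 + 4.9 + 11/2.8
= 276 + 4.90 + 3.93
= 284.83 mOsm/kg ≈ 284.8 mOsm/kg
Osmolar gap = measured − calculated = 338 − 284.8 = 53.2 mOsm/kg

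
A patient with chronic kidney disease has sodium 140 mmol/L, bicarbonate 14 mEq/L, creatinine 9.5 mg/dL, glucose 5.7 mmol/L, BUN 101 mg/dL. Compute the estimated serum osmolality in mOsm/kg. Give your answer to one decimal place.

Calculated osmolality = 2·Na + glucose + BUN/2.8
= 2·140 + 5.7 + 101/2.8
= 280 + 5.70 + 36.07
= 321.77 mOsm/kg

321.8 mOsm/kg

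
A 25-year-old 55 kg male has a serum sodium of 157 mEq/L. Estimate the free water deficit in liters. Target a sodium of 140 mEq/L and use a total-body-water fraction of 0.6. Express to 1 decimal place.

4.0 L

TBW = 0.6 · 55 = 33 L
Free water deficit = TBW · (Na/140 − 1)
= 33 · (157/140 − 1)
= 33 · 0.1214
= 4.01 L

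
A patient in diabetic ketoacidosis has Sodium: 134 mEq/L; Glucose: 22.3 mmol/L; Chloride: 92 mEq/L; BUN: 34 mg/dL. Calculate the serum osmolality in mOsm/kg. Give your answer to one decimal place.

Calculated osmolality = 2·Na + glucose + BUN/2.8
= 2·134 + 22.3 + 34/2.8
= 268 + 22.30 + 12.14
= 302.44 mOsm/kg

302.4 mOsm/kg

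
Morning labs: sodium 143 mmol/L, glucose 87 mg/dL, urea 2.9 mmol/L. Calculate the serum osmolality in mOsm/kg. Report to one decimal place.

Calculated osmolality = 2·Na + glucose/18 + urea
= 2·143 + 87/18 + 2.9
= 286 + 4.83 + 2.90
= 293.73 mOsm/kg

293.7 mOsm/kg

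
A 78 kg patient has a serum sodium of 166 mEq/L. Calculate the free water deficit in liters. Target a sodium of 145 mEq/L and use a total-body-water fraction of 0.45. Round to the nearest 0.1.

5.1 L

TBW = 0.45 · 78 = 35.1 L
Free water deficit = TBW · (Na/145 − 1)
= 35.1 · (166/145 − 1)
= 35.1 · 0.1448
= 5.08 L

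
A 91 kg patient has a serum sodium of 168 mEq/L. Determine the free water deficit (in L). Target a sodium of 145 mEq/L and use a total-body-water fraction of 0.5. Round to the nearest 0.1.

TBW = 0.5 · 91 = 45.5 L
Free water deficit = TBW · (Na/145 − 1)
= 45.5 · (168/145 − 1)
= 45.5 · 0.1586
= 7.22 L

7.2 L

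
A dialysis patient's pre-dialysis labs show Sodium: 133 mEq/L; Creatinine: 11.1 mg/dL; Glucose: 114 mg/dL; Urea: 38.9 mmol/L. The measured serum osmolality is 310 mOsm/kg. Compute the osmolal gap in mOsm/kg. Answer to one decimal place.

Calculated osmolality = 2·Na + glucose/18 + urea
= 2·133 + 114/18 + 38.9
= 266 + 6.33 + 38.90
= 311.23 mOsm/kg ≈ 311.2 mOsm/kg
Osmolar gap = measured − calculated = 310 − 311.2 = -1.2 mOsm/kg

-1.2 mOsm/kg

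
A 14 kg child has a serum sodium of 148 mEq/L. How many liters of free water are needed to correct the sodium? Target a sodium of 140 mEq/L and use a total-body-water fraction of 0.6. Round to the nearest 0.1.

0.5 L

TBW = 0.6 · 14 = 8.4 L
Free water deficit = TBW · (Na/140 − 1)
= 8.4 · (148/140 − 1)
= 8.4 · 0.0571
= 0.48 L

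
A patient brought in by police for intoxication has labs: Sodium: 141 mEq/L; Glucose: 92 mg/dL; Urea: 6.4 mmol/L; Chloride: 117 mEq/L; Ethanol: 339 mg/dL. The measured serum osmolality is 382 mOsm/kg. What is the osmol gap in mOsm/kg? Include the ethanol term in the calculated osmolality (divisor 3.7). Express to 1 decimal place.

Calculated osmolality = 2·Na + glucose/18 + urea + ethanol/3.7
= 2·141 + 92/18 + 6.4 + 339/3.7
= 282 + 5.11 + 6.40 + 91.62
= 385.13 mOsm/kg ≈ 385.1 mOsm/kg
Osmolar gap = measured − calculated = 382 − 385.1 = -3.1 mOsm/kg

-3.1 mOsm/kg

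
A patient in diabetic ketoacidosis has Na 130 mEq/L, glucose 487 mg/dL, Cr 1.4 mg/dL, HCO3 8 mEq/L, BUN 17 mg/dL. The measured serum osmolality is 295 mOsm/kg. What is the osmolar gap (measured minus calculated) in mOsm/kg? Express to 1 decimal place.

1.9 mOsm/kg

Calculated osmolality = 2·Na + glucose/18 + BUN/2.8
= 2·130 + 487/18 + 17/2.8
= 260 + 27.06 + 6.07
= 293.13 mOsm/kg ≈ 293.1 mOsm/kg
Osmolar gap = measured − calculated = 295 − 293.1 = 1.9 mOsm/kg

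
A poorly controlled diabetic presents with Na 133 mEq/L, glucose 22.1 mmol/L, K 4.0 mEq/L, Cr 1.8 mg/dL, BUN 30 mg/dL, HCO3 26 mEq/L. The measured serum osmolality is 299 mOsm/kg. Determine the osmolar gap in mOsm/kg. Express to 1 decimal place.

Calculated osmolality = 2·Na + glucose + BUN/2.8
= 2·133 + 22.1 + 30/2.8
= 266 + 22.10 + 10.71
= 298.81 mOsm/kg ≈ 298.8 mOsm/kg
Osmolar gap = measured − calculated = 299 − 298.8 = 0.2 mOsm/kg

0.2 mOsm/kg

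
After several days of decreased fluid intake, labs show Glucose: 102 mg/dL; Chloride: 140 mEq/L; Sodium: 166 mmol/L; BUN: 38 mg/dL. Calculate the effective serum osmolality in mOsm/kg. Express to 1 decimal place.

337.7 mOsm/kg

Effective osmolality excludes urea (freely permeant across cell membranes):
2·Na + glucose/18
= 2·166 + 102/18
= 332 + 5.67
= 337.67 mOsm/kg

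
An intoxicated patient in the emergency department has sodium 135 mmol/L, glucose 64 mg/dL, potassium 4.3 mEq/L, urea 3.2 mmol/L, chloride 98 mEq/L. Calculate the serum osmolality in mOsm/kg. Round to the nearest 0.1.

Calculated osmolality = 2·Na + glucose/18 + urea
= 2·135 + 64/18 + 3.2
= 270 + 3.56 + 3.20
= 276.76 mOsm/kg

276.8 mOsm/kg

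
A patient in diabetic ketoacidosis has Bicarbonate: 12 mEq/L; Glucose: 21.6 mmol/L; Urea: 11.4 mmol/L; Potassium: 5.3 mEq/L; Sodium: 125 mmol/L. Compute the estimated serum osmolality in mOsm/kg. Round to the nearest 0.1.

Calculated osmolality = 2·Na + glucose + urea
= 2·125 + 21.6 + 11.4
= 250 + 21.60 + 11.40
= 283 mOsm/kg

283.0 mOsm/kg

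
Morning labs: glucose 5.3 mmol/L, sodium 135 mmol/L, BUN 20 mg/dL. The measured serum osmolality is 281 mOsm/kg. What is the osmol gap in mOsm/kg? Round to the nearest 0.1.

-1.4 mOsm/kg

Calculated osmolality = 2·Na + glucose + BUN/2.8
= 2·135 + 5.3 + 20/2.8
= 270 + 5.30 + 7.14
= 282.44 mOsm/kg ≈ 282.4 mOsm/kg
Osmolar gap = measured − calculated = 281 − 282.4 = -1.4 mOsm/kg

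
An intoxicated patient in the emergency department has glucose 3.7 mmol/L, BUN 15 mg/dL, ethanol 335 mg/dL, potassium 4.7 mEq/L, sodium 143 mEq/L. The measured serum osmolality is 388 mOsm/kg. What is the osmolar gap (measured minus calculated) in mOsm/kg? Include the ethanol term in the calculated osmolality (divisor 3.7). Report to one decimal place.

2.4 mOsm/kg

Calculated osmolality = 2·Na + glucose + BUN/2.8 + ethanol/3.7
= 2·143 + 3.7 + 15/2.8 + 335/3.7
= 286 + 3.70 + 5.36 + 90.54
= 385.6 mOsm/kg ≈ 385.6 mOsm/kg
Osmolar gap = measured − calculated = 388 − 385.6 = 2.4 mOsm/kg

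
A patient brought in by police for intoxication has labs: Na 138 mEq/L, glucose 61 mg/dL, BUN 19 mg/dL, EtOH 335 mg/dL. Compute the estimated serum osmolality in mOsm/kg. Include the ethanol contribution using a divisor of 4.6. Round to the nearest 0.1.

359.0 mOsm/kg

Calculated osmolality = 2·Na + glucose/18 + BUN/2.8 + ethanol/4.6
= 2·138 + 61/18 + 19/2.8 + 335/4.6
= 276 + 3.39 + 6.79 + 72.83
= 359.01 mOsm/kg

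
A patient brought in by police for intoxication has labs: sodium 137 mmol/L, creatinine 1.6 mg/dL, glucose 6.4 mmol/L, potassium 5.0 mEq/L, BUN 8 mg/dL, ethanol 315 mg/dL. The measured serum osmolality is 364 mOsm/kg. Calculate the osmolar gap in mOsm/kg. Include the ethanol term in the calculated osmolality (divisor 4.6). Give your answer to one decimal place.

12.3 mOsm/kg

Calculated osmolality = 2·Na + glucose + BUN/2.8 + ethanol/4.6
= 2·137 + 6.4 + 8/2.8 + 315/4.6
= 274 + 6.40 + 2.86 + 68.48
= 351.74 mOsm/kg ≈ 351.7 mOsm/kg
Osmolar gap = measured − calculated = 364 − 351.7 = 12.3 mOsm/kg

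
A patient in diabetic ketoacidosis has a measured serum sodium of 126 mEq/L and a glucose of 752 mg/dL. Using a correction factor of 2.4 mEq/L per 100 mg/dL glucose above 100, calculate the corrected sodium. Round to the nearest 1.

Corrected Na = measured Na + 2.4 · (glucose − 100)/100
= 126 + 2.4 · (752 − 100)/100
= 126 + 15.6
= 141.6 mEq/L

142 mEq/L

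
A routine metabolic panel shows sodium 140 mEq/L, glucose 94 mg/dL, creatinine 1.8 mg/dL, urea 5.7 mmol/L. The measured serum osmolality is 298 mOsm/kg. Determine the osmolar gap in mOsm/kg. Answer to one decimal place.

Calculated osmolality = 2·Na + glucose/18 + urea
= 2·140 + 94/18 + 5.7
= 280 + 5.22 + 5.70
= 290.92 mOsm/kg ≈ 290.9 mOsm/kg
Osmolar gap = measured − calculated = 298 − 290.9 = 7.1 mOsm/kg

7.1 mOsm/kg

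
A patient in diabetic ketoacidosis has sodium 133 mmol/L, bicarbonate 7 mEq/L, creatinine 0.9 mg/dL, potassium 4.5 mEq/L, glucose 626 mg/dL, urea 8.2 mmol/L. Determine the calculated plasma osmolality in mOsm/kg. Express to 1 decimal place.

309.0 mOsm/kg

Calculated osmolality = 2·Na + glucose/18 + urea
= 2·133 + 626/18 + 8.2
= 266 + 34.78 + 8.20
= 308.98 mOsm/kg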